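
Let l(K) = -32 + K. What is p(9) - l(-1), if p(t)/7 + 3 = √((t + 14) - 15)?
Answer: 12 + 14*√2 ≈ 31.799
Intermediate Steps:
p(t) = -21 + 7*√(-1 + t) (p(t) = -21 + 7*√((t + 14) - 15) = -21 + 7*√((14 + t) - 15) = -21 + 7*√(-1 + t))
p(9) - l(-1) = (-21 + 7*√(-1 + 9)) - (-32 - 1) = (-21 + 7*√8) - 1*(-33) = (-21 + 7*(2*√2)) + 33 = (-21 + 14*√2) + 33 = 12 + 14*√2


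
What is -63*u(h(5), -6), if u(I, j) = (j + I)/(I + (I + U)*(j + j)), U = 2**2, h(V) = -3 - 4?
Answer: 819/29 ≈ 28.241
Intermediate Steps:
h(V) = -7
U = 4
u(I, j) = (I + j)/(I + 2*j*(4 + I)) (u(I, j) = (j + I)/(I + (I + 4)*(j + j)) = (I + j)/(I + (4 + I)*(2*j)) = (I + j)/(I + 2*j*(4 + I)))
-63*u(h(5), -6) = -63*(-7 - 6)/(-7 + 8*(-6) + 2*(-7)*(-6)) = -63*(-13)/(-7 - 48 + 84) = -63*(-13)/29 = -63*(-13/29) = 819/29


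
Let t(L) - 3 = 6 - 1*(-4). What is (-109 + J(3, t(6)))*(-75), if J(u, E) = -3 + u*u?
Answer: 7725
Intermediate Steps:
t(L) = 13 (t(L) = 3 + (6 - 1*(-4)) = 3 + (6 + 4) = 3 + 10 = 13)
J(u, E) = -3 + u²
(-109 + J(3, t(6)))*(-75) = (-109 + (-3 + 3²))*(-75) = (-109 + (-3 + 9))*(-75) = (-109 + 6)*(-75) = -103*(-75) = 7725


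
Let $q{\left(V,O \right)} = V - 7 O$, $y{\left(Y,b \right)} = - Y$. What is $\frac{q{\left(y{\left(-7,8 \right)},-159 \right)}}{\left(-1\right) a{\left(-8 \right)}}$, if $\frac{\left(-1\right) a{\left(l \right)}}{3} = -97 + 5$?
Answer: $- \frac{280}{69} \approx -4.058$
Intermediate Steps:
$a{\left(l \right)} = 276$ ($a{\left(l \right)} = - 3 \left(-97 + 5\right) = \left(-3\right) \left(-92\right) = 276$)
$\frac{q{\left(y{\left(-7,8 \right)},-159 \right)}}{\left(-1\right) a{\left(-8 \right)}} = \frac{\left(-1\right) \left(-7\right) - -1113}{\left(-1\right) 276} = \frac{7 + 1113}{-276} = 1120 \left(- \frac{1}{276}\right) = - \frac{280}{69}$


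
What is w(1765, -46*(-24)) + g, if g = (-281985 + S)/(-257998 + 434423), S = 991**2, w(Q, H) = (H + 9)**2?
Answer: 218550520921/176425 ≈ 1.2388e+6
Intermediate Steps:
w(Q, H) = (9 + H)**2
S = 982081
g = 700096/176425 (g = (-281985 + 982081)/(-257998 + 434423) = 700096/176425 ≈ 3.9682)
w(1765, -46*(-24)) + g = (9 - 46*(-24))**2 + 700096/176425 = (9 + 1104)**2 + 700096/176425 = 1113**2 + 700096/176425 = 1238769 + 700096/176425 = 218550520921/176425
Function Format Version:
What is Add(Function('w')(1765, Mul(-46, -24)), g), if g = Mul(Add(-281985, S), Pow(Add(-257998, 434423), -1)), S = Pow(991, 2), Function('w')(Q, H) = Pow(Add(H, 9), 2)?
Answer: Rational(218550520921, 176425) ≈ 1.2388e+6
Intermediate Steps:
Function('w')(Q, H) = Pow(Add(9, H), 2)
S = 982081
g = Rational(700096, 176425) (g = Mul(Add(-281985, 982081), Pow(Add(-257998, 434423), -1)) = Mul(700096, Pow(176425, -1)) = Mul(700096, Rational(1, 176425)) = Rational(700096, 176425) ≈ 3.9682)
Add(Function('w')(1765, Mul(-46, -24)), g) = Add(Pow(Add(9, Mul(-46, -24)), 2), Rational(700096, 176425)) = Add(Pow(Add(9, 1104), 2), Rational(700096, 176425)) = Add(Pow(1113, 2), Rational(700096, 176425)) = Add(1238769, Rational(700096, 176425)) = Rational(218550520921, 176425)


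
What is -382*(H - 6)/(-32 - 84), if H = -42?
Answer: -4584/29 ≈ -158.07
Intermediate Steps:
-382*(H - 6)/(-32 - 84) = -382*(-42 - 6)/(-32 - 84) = -(-18336)/(-116) = -(-18336)*(-1)/116 = -382*12/29 = -4584/29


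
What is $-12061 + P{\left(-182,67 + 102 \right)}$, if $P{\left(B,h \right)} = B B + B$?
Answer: $20881$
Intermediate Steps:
$P{\left(B,h \right)} = B + B^{2}$ ($P{\left(B,h \right)} = B^{2} + B = B + B^{2}$)
$-12061 + P{\left(-182,67 + 102 \right)} = -12061 - 182 \left(1 - 182\right) = -12061 - -32942 = -12061 + 32942 = 20881$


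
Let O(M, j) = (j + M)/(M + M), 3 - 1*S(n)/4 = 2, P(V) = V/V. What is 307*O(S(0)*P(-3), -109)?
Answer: -32235/8 ≈ -4029.4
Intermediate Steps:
P(V) = 1
S(n) = 4 (S(n) = 12 - 4*2 = 12 - 8 = 4)
O(M, j) = (M + j)/(2*M) (O(M, j) = (M + j)/((2*M)) = (M + j)*(1/(2*M)) = (M + j)/(2*M))
307*O(S(0)*P(-3), -109) = 307*((4*1 - 109)/(2*((4*1)))) = 307*((1/2)*(4 - 109)/4) = 307*((1/2)*(1/4)*(-105)) = 307*(-105/8) = -32235/8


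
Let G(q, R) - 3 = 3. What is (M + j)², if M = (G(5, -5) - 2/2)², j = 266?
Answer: 84681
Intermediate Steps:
G(q, R) = 6 (G(q, R) = 3 + 3 = 6)
M = 25 (M = (6 - 2/2)² = (6 - 2*½)² = (6 - 1)² = 5² = 25)
(M + j)² = (25 + 266)² = 291² = 84681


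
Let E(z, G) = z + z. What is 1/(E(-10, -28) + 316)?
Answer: 1/296 ≈ 0.0033784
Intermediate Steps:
E(z, G) = 2*z
1/(E(-10, -28) + 316) = 1/(2*(-10) + 316) = 1/(-20 + 316) = 1/296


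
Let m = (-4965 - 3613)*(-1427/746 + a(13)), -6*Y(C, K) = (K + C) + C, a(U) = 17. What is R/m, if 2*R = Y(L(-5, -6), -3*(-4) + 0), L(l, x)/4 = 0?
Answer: 373/48272695 ≈ 7.7269e-6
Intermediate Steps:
L(l, x) = 0 (L(l, x) = 4*0 = 0)
Y(C, K) = -C/3 - K/6 (Y(C, K) = -((K + C) + C)/6 = -((C + K) + C)/6 = -(K + 2*C)/6 = -C/3 - K/6)
m = -48272695/373 (m = (-4965 - 3613)*(-1427/746 + 17) = -8578*(-1427*1/746 + 17) = -8578*(-1427/746 + 17) = -8578*11255/746 = -48272695/373 ≈ -1.2942e+5)
R = -1 (R = (-⅓*0 - (-3*(-4) + 0)/6)/2 = (0 - (12 + 0)/6)/2 = (0 - ⅙*12)/2 = (0 - 2)/2 = (½)*(-2) = -1)
R/m = -1/(-48272695/373) = -1*(-373/48272695) = 373/48272695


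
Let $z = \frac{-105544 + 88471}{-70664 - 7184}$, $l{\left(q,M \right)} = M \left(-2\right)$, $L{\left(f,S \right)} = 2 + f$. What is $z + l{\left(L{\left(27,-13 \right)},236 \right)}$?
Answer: $- \frac{36727183}{77848} \approx -471.78$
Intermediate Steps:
$l{\left(q,M \right)} = - 2 M$
$z = \frac{17073}{77848}$ ($z = - \frac{17073}{-77848} = \left(-17073\right) \left(- \frac{1}{77848}\right) = \frac{17073}{77848} \approx 0.21931$)
$z + l{\left(L{\left(27,-13 \right)},236 \right)} = \frac{17073}{77848} - 472 = - \frac{36727183}{77848}$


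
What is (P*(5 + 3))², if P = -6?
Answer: 2304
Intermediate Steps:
(P*(5 + 3))² = (-6*(5 + 3))² = (-6*8)² = (-48)² = 2304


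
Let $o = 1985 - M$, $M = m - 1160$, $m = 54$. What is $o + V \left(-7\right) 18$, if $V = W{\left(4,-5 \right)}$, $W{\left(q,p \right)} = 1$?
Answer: $2965$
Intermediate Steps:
$V = 1$
$M = -1106$ ($M = 54 - 1160 = -1106$)
$o = 3091$ ($o = 1985 - -1106 = 1985 + 1106 = 3091$)
$o + V \left(-7\right) 18 = 3091 + 1 \left(-7\right) 18 = 3091 - 126 = 2965$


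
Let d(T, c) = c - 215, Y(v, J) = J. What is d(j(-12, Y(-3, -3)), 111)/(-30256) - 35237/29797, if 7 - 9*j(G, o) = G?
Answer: -132878973/112692254 ≈ -1.1791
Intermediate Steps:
j(G, o) = 7/9 - G/9
d(T, c) = -215 + c
d(j(-12, Y(-3, -3)), 111)/(-30256) - 35237/29797 = (-215 + 111)/(-30256) - 35237/29797 = -104*(-1/30256) - 35237*1/29797 = 13/3782 - 35237/29797 = -132878973/112692254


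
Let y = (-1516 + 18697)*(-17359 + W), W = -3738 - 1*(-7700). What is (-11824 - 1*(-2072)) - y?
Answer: 230164105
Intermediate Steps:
W = 3962 (W = -3738 + 7700 = 3962)
y = -230173857 (y = (-1516 + 18697)*(-17359 + 3962) = 17181*(-13397) = -230173857)
(-11824 - 1*(-2072)) - y = (-11824 - 1*(-2072)) - 1*(-230173857) = (-11824 + 2072) + 230173857 = -9752 + 230173857 = 230164105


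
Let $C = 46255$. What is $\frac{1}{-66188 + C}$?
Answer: $- \frac{1}{19933} \approx -5.0168 \cdot 10^{-5}$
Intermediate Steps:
$\frac{1}{-66188 + C} = \frac{1}{-66188 + 46255} = \frac{1}{-19933} = - \frac{1}{19933}$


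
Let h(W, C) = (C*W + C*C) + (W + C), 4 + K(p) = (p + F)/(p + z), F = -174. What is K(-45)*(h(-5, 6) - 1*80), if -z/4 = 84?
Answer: 31755/127 ≈ 250.04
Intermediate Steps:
z = -336 (z = -4*84 = -336)
K(p) = -4 + (-174 + p)/(-336 + p) (K(p) = -4 + (p - 174)/(p - 336) = -4 + (-174 + p)/(-336 + p))
h(W, C) = C + W + C² + C*W (h(W, C) = (C*W + C²) + (C + W) = (C² + C*W) + (C + W) = C + W + C² + C*W)
K(-45)*(h(-5, 6) - 1*80) = (3*(390 - 1*(-45))/(-336 - 45))*((6 - 5 + 6² + 6*(-5)) - 1*80) = (3*(390 + 45)/(-381))*((6 - 5 + 36 - 30) - 80) = (3*(-1/381)*435)*(7 - 80) = -435/127*(-73) = 31755/127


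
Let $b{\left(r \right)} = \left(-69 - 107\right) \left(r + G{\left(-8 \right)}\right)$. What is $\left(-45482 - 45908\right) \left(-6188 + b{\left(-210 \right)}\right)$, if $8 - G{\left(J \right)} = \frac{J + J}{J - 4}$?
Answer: $- \frac{8115066440}{3} \approx -2.705 \cdot 10^{9}$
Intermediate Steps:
$G{\left(J \right)} = 8 - \frac{2 J}{-4 + J}$ ($G{\left(J \right)} = 8 - \frac{J + J}{J - 4} = 8 - \frac{2 J}{-4 + J}$)
$b{\left(r \right)} = - \frac{3520}{3} - 176 r$ ($b{\left(r \right)} = \left(-69 - 107\right) \left(r + \frac{2 \left(-16 + 3 \left(-8\right)\right)}{-4 - 8}\right) = - 176 \left(r + \frac{2 \left(-16 - 24\right)}{-12}\right) = - 176 \left(r + 2 \left(- \frac{1}{12}\right) \left(-40\right)\right) = - 176 \left(r + \frac{20}{3}\right) = - 176 \left(\frac{20}{3} + r\right) = - \frac{3520}{3} - 176 r$)
$\left(-45482 - 45908\right) \left(-6188 + b{\left(-210 \right)}\right) = \left(-45482 - 45908\right) \left(-6188 - - \frac{107360}{3}\right) = - 91390 \left(-6188 + \left(- \frac{3520}{3} + 36960\right)\right) = - 91390 \left(-6188 + \frac{107360}{3}\right) = \left(-91390\right) \frac{88796}{3} = - \frac{8115066440}{3}$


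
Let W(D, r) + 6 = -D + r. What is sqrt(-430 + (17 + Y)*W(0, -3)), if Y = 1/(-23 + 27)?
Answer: I*sqrt(2341)/2 ≈ 24.192*I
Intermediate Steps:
W(D, r) = -6 + r - D (W(D, r) = -6 + (-D + r) = -6 + (r - D) = -6 + r - D)
Y = 1/4 ≈ 0.25000
sqrt(-430 + (17 + Y)*W(0, -3)) = sqrt(-430 + (17 + 1/4)*(-6 - 3 - 1*0)) = sqrt(-430 + 69*(-6 - 3 + 0)/4) = sqrt(-430 + (69/4)*(-9)) = sqrt(-430 - 621/4) = sqrt(-2341/4) = I*sqrt(2341)/2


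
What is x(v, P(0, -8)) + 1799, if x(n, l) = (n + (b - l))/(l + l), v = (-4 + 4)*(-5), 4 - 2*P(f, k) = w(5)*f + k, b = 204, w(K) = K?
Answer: 3631/2 ≈ 1815.5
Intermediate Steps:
P(f, k) = 2 - 5*f/2 - k/2 (P(f, k) = 2 - (5*f + k)/2 = 2 - (k + 5*f)/2 = 2 + (-5*f/2 - k/2) = 2 - 5*f/2 - k/2)
v = 0 (v = 0*(-5) = 0)
x(n, l) = (204 + n - l)/(2*l) (x(n, l) = (n + (204 - l))/(l + l) = (204 + n - l)/((2*l)) = (204 + n - l)*(1/(2*l)) = (204 + n - l)/(2*l))
x(v, P(0, -8)) + 1799 = (204 + 0 - (2 - 5/2*0 - ½*(-8)))/(2*(2 - 5/2*0 - ½*(-8))) + 1799 = (204 + 0 - (2 + 0 + 4))/(2*(2 + 0 + 4)) + 1799 = (½)*(204 + 0 - 1*6)/6 + 1799 = (½)*(⅙)*(204 + 0 - 6) + 1799 = (½)*(⅙)*198 + 1799 = 33/2 + 1799 = 3631/2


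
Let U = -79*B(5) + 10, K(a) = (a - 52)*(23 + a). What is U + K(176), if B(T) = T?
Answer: 24291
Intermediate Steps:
K(a) = (-52 + a)*(23 + a)
U = -385 (U = -79*5 + 10 = -395 + 10 = -385)
U + K(176) = -385 + (-1196 + 176² - 29*176) = -385 + (-1196 + 30976 - 5104) = -385 + 24676 = 24291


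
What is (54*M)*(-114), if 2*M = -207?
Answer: 637146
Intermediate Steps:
M = -207/2 (M = (½)*(-207) = -207/2 ≈ -103.50)
(54*M)*(-114) = (54*(-207/2))*(-114) = -5589*(-114) = 637146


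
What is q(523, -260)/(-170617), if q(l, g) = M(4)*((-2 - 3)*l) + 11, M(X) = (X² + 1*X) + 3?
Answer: 60134/170617 ≈ 0.35245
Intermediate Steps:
M(X) = 3 + X + X² (M(X) = (X² + X) + 3 = (X + X²) + 3 = 3 + X + X²)
q(l, g) = 11 - 115*l (q(l, g) = (3 + 4 + 4²)*((-2 - 3)*l) + 11 = (3 + 4 + 16)*(-5*l) + 11 = 23*(-5*l) + 11 = -115*l + 11 = 11 - 115*l)
q(523, -260)/(-170617) = (11 - 115*523)/(-170617) = (11 - 60145)*(-1/170617) = -60134*(-1/170617) = 60134/170617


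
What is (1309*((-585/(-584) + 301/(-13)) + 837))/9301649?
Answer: 1156842775/10088302744 ≈ 0.11467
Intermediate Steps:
(1309*((-585/(-584) + 301/(-13)) + 837))/9301649 = (1309*((-585*(-1/584) + 301*(-1/13)) + 837))*(1/9301649) = (1309*((585/584 - 301/13) + 837))*(1/9301649) = (1309*(-168179/7592 + 837))*(1/9301649) = (1309*(6186325/7592))*(1/9301649) = (8097899425/7592)*(1/9301649) = 1156842775/10088302744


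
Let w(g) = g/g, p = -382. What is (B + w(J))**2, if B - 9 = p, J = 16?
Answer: 138384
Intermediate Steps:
B = -373 (B = 9 - 382 = -373)
w(g) = 1
(B + w(J))**2 = (-373 + 1)**2 = (-372)**2 = 138384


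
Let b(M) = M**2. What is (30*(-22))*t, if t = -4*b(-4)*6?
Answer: 253440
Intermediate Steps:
t = -384 (t = -4*(-4)**2*6 = -4*16*6 = -64*6 = -384)
(30*(-22))*t = (30*(-22))*(-384) = -660*(-384) = 253440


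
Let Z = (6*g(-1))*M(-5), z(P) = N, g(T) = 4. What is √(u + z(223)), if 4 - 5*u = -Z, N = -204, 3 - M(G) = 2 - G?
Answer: 2*I*√1390/5 ≈ 14.913*I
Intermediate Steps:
M(G) = 1 + G (M(G) = 3 - (2 - G) = 3 + (-2 + G) = 1 + G)
z(P) = -204
Z = -96 (Z = (6*4)*(1 - 5) = 24*(-4) = -96)
u = -92/5 (u = ⅘ - (-1)*(-96)/5 = ⅘ - ⅕*96 = ⅘ - 96/5 = -92/5 ≈ -18.400)
√(u + z(223)) = √(-92/5 - 204) = √(-1112/5) = 2*I*√1390/5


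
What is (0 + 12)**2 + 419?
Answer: 563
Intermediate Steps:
(0 + 12)**2 + 419 = 12**2 + 419 = 144 + 419 = 563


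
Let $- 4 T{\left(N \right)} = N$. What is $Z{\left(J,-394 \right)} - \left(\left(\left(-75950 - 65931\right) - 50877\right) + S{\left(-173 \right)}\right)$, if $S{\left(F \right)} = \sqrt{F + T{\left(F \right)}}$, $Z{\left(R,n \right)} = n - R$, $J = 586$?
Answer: $191778 - \frac{i \sqrt{519}}{2} \approx 1.9178 \cdot 10^{5} - 11.391 i$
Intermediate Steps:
$T{\left(N \right)} = - \frac{N}{4}$
$S{\left(F \right)} = \frac{\sqrt{3} \sqrt{F}}{2}$ ($S{\left(F \right)} = \sqrt{F - \frac{F}{4}} = \sqrt{\frac{3 F}{4}} = \frac{\sqrt{3} \sqrt{F}}{2}$)
$Z{\left(J,-394 \right)} - \left(\left(\left(-75950 - 65931\right) - 50877\right) + S{\left(-173 \right)}\right) = \left(-394 - 586\right) - \left(\left(\left(-75950 - 65931\right) - 50877\right) + \frac{\sqrt{3} \sqrt{-173}}{2}\right) = \left(-394 - 586\right) - \left(\left(-141881 - 50877\right) + \frac{\sqrt{3} i \sqrt{173}}{2}\right) = -980 - \left(-192758 + \frac{i \sqrt{519}}{2}\right) = -980 + \left(192758 - \frac{i \sqrt{519}}{2}\right) = 191778 - \frac{i \sqrt{519}}{2}$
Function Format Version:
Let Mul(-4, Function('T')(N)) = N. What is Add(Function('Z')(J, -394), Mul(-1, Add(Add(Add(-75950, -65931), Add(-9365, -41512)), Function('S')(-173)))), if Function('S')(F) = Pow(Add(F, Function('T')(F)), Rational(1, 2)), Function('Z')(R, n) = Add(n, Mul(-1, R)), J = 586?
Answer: Add(191778, Mul(Rational(-1, 2), I, Pow(519, Rational(1, 2)))) ≈ Add(1.9178e+5, Mul(-11.391, I))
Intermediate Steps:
Function('T')(N) = Mul(Rational(-1, 4), N)
Function('S')(F) = Mul(Rational(1, 2), Pow(3, Rational(1, 2)), Pow(F, Rational(1, 2))) (Function('S')(F) = Pow(Add(F, Mul(Rational(-1, 4), F)), Rational(1, 2)) = Pow(Mul(Rational(3, 4), F), Rational(1, 2)) = Mul(Rational(1, 2), Pow(3, Rational(1, 2)), Pow(F, Rational(1, 2))))
Add(Function('Z')(J, -394), Mul(-1, Add(Add(Add(-75950, -65931), Add(-9365, -41512)), Function('S')(-173)))) = Add(Add(-394, Mul(-1, 586)), Mul(-1, Add(Add(Add(-75950, -65931), Add(-9365, -41512)), Mul(Rational(1, 2), Pow(3, Rational(1, 2)), Pow(-173, Rational(1, 2)))))) = Add(Add(-394, -586), Mul(-1, Add(Add(-141881, -50877), Mul(Rational(1, 2), Pow(3, Rational(1, 2)), Mul(I, Pow(173, Rational(1, 2))))))) = Add(-980, Mul(-1, Add(-192758, Mul(Rational(1, 2), I, Pow(519, Rational(1, 2)))))) = Add(-980, Add(192758, Mul(Rational(-1, 2), I, Pow(519, Rational(1, 2))))) = Add(191778, Mul(Rational(-1, 2), I, Pow(519, Rational(1, 2))))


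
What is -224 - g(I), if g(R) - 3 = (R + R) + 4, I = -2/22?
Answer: -2539/11 ≈ -230.82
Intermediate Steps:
I = -1/11 (I = -2*1/22 = -1/11 ≈ -0.090909)
g(R) = 7 + 2*R (g(R) = 3 + ((R + R) + 4) = 3 + (2*R + 4) = 3 + (4 + 2*R) = 7 + 2*R)
-224 - g(I) = -224 - (7 + 2*(-1/11)) = -224 - (7 - 2/11) = -224 - 1*75/11 = -224 - 75/11 = -2539/11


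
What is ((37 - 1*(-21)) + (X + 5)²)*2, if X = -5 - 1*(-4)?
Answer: 148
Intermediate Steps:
X = -1 (X = -5 + 4 = -1)
((37 - 1*(-21)) + (X + 5)²)*2 = ((37 - 1*(-21)) + (-1 + 5)²)*2 = ((37 + 21) + 4²)*2 = (58 + 16)*2 = 74*2 = 148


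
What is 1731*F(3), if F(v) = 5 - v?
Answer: 3462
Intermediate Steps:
1731*F(3) = 1731*(5 - 1*3) = 1731*(5 - 3) = 1731*2 = 3462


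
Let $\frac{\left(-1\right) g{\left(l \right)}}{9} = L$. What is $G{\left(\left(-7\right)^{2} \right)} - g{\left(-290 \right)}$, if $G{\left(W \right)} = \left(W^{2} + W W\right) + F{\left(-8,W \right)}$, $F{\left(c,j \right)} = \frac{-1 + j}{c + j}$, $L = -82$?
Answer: $\frac{166672}{41} \approx 4065.2$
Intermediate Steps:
$g{\left(l \right)} = 738$ ($g{\left(l \right)} = \left(-9\right) \left(-82\right) = 738$)
$F{\left(c,j \right)} = \frac{-1 + j}{c + j}$
$G{\left(W \right)} = 2 W^{2} + \frac{-1 + W}{-8 + W}$ ($G{\left(W \right)} = \left(W^{2} + W W\right) + \frac{-1 + W}{-8 + W} = \left(W^{2} + W^{2}\right) + \frac{-1 + W}{-8 + W} = 2 W^{2} + \frac{-1 + W}{-8 + W}$)
$G{\left(\left(-7\right)^{2} \right)} - g{\left(-290 \right)} = \frac{-1 + \left(-7\right)^{2} + 2 \left(\left(-7\right)^{2}\right)^{2} \left(-8 + \left(-7\right)^{2}\right)}{-8 + \left(-7\right)^{2}} - 738 = \frac{-1 + 49 + 2 \cdot 49^{2} \left(-8 + 49\right)}{-8 + 49} - 738 = \frac{-1 + 49 + 2 \cdot 2401 \cdot 41}{41} - 738 = \frac{-1 + 49 + 196882}{41} - 738 = \frac{1}{41} \cdot 196930 - 738 = \frac{196930}{41} - 738 = \frac{166672}{41}$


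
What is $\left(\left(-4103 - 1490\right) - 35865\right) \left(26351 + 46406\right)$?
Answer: $-3016359706$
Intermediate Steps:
$\left(\left(-4103 - 1490\right) - 35865\right) \left(26351 + 46406\right) = \left(-5593 - 35865\right) 72757 = \left(-41458\right) 72757 = -3016359706$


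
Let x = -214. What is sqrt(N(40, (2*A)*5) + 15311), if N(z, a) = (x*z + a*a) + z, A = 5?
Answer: sqrt(9291) ≈ 96.390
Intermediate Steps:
N(z, a) = a**2 - 213*z (N(z, a) = (-214*z + a*a) + z = (-214*z + a**2) + z = (a**2 - 214*z) + z = a**2 - 213*z)
sqrt(N(40, (2*A)*5) + 15311) = sqrt((((2*5)*5)**2 - 213*40) + 15311) = sqrt(((10*5)**2 - 8520) + 15311) = sqrt((50**2 - 8520) + 15311) = sqrt((2500 - 8520) + 15311) = sqrt(-6020 + 15311) = sqrt(9291)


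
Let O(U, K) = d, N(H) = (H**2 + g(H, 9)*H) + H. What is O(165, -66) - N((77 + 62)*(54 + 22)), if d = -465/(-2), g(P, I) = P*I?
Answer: -2231982583/2 ≈ -1.1160e+9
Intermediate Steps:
g(P, I) = I*P
N(H) = H + 10*H**2 (N(H) = (H**2 + (9*H)*H) + H = (H**2 + 9*H**2) + H = 10*H**2 + H = H + 10*H**2)
d = 465/2 (d = -465*(-1)/2 = -5*(-93/2) = 465/2 ≈ 232.50)
O(U, K) = 465/2
O(165, -66) - N((77 + 62)*(54 + 22)) = 465/2 - (77 + 62)*(54 + 22)*(1 + 10*((77 + 62)*(54 + 22))) = 465/2 - 139*76*(1 + 10*(139*76)) = 465/2 - 10564*(1 + 10*10564) = 465/2 - 10564*(1 + 105640) = 465/2 - 10564*105641 = 465/2 - 1*1115991524 = 465/2 - 1115991524 = -2231982583/2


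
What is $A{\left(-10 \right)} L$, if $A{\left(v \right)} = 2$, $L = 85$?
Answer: $170$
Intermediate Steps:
$A{\left(-10 \right)} L = 2 \cdot 85 = 170$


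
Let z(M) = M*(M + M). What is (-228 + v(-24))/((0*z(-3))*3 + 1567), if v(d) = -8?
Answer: -236/1567 ≈ -0.15061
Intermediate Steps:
z(M) = 2*M² (z(M) = M*(2*M) = 2*M²)
(-228 + v(-24))/((0*z(-3))*3 + 1567) = (-228 - 8)/((0*(2*(-3)²))*3 + 1567) = -236/((0*(2*9))*3 + 1567) = -236/((0*18)*3 + 1567) = -236/(0*3 + 1567) = -236/(0 + 1567) = -236/1567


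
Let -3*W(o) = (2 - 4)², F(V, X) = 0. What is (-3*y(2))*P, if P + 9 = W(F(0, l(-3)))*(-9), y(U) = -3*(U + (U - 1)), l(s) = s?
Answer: 81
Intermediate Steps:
W(o) = -4/3 (W(o) = -(2 - 4)²/3 = -⅓*(-2)² = -⅓*4 = -4/3)
y(U) = 3 - 6*U (y(U) = -3*(U + (-1 + U)) = -3*(-1 + 2*U) = 3 - 6*U)
P = 3 (P = -9 - 4/3*(-9) = -9 + 12 = 3)
(-3*y(2))*P = -3*(3 - 6*2)*3 = -3*(3 - 12)*3 = -3*(-9)*3 = 27*3 = 81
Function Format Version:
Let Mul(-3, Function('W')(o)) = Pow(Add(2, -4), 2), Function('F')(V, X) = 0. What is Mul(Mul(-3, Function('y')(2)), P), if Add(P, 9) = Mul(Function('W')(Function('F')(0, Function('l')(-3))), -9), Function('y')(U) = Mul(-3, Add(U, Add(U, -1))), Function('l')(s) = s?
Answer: 81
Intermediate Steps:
Function('W')(o) = Rational(-4, 3) (Function('W')(o) = Mul(Rational(-1, 3), Pow(Add(2, -4), 2)) = Mul(Rational(-1, 3), Pow(-2, 2)) = Mul(Rational(-1, 3), 4) = Rational(-4, 3))
Function('y')(U) = Add(3, Mul(-6, U)) (Function('y')(U) = Mul(-3, Add(U, Add(-1, U))) = Mul(-3, Add(-1, Mul(2, U))) = Add(3, Mul(-6, U)))
P = 3 (P = Add(-9, Mul(Rational(-4, 3), -9)) = Add(-9, 12) = 3)
Mul(Mul(-3, Function('y')(2)), P) = Mul(Mul(-3, Add(3, Mul(-6, 2))), 3) = Mul(Mul(-3, Add(3, -12)), 3) = Mul(Mul(-3, -9), 3) = Mul(27, 3) = 81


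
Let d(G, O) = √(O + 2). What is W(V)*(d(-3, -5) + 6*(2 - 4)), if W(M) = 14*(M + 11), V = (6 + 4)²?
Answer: -18648 + 1554*I*√3 ≈ -18648.0 + 2691.6*I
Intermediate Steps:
d(G, O) = √(2 + O)
V = 100 (V = 10² = 100)
W(M) = 154 + 14*M (W(M) = 14*(11 + M) = 154 + 14*M)
W(V)*(d(-3, -5) + 6*(2 - 4)) = (154 + 14*100)*(√(2 - 5) + 6*(2 - 4)) = (154 + 1400)*(√(-3) + 6*(-2)) = 1554*(I*√3 - 12) = 1554*(-12 + I*√3) = -18648 + 1554*I*√3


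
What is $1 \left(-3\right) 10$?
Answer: $-30$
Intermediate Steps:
$1 \left(-3\right) 10 = \left(-3\right) 10 = -30$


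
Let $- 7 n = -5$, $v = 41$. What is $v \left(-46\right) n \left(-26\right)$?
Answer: $\frac{245180}{7} \approx 35026.0$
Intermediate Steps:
$n = \frac{5}{7}$ ($n = \left(- \frac{1}{7}\right) \left(-5\right) = \frac{5}{7} \approx 0.71429$)
$v \left(-46\right) n \left(-26\right) = 41 \left(-46\right) \frac{5}{7} \left(-26\right) = \left(-1886\right) \left(- \frac{130}{7}\right) = \frac{245180}{7}$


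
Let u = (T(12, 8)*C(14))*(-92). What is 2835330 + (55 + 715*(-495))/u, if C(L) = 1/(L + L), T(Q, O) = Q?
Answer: 392514085/138 ≈ 2.8443e+6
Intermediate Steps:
C(L) = 1/(2*L)
u = -276/7 (u = (12*((½)/14))*(-92) = (12*((½)*(1/14)))*(-92) = (12*(1/28))*(-92) = (3/7)*(-92) = -276/7 ≈ -39.429)
2835330 + (55 + 715*(-495))/u = 2835330 + (55 + 715*(-495))/(-276/7) = 2835330 + (55 - 353925)*(-7/276) = 2835330 - 353870*(-7/276) = 2835330 + 1238545/138 = 392514085/138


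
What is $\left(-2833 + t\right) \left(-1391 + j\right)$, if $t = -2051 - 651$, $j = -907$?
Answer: $12719430$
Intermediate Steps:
$t = -2702$ ($t = -2051 - 651 = -2702$)
$\left(-2833 + t\right) \left(-1391 + j\right) = \left(-2833 - 2702\right) \left(-1391 - 907\right) = \left(-5535\right) \left(-2298\right) = 12719430$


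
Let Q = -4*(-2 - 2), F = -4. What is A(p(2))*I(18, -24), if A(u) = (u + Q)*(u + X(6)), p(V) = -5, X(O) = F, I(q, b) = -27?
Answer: 2673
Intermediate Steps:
X(O) = -4
Q = 16 (Q = -4*(-4) = 16)
A(u) = (-4 + u)*(16 + u) (A(u) = (u + 16)*(u - 4) = (16 + u)*(-4 + u) = (-4 + u)*(16 + u))
A(p(2))*I(18, -24) = (-64 + (-5)**2 + 12*(-5))*(-27) = (-64 + 25 - 60)*(-27) = -99*(-27) = 2673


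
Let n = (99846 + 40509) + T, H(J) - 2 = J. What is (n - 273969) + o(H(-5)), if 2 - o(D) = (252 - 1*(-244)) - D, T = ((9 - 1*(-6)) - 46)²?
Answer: -133150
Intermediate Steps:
H(J) = 2 + J
T = 961 (T = ((9 + 6) - 46)² = (15 - 46)² = (-31)² = 961)
n = 141316 (n = (99846 + 40509) + 961 = 140355 + 961 = 141316)
o(D) = -494 + D (o(D) = 2 - ((252 - 1*(-244)) - D) = 2 - ((252 + 244) - D) = 2 - (496 - D) = 2 + (-496 + D) = -494 + D)
(n - 273969) + o(H(-5)) = (141316 - 273969) + (-494 + (2 - 5)) = -132653 + (-494 - 3) = -132653 - 497 = -133150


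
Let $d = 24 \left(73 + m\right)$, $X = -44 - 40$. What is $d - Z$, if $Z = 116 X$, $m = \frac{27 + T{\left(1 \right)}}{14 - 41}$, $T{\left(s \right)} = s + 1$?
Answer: $\frac{103232}{9} \approx 11470.0$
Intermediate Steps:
$T{\left(s \right)} = 1 + s$
$X = -84$
$m = - \frac{29}{27}$ ($m = \frac{27 + \left(1 + 1\right)}{14 - 41} = \frac{27 + 2}{-27} = 29 \left(- \frac{1}{27}\right) = - \frac{29}{27} \approx -1.0741$)
$Z = -9744$ ($Z = 116 \left(-84\right) = -9744$)
$d = \frac{15536}{9}$ ($d = 24 \left(73 - \frac{29}{27}\right) = 24 \cdot \frac{1942}{27} = \frac{15536}{9} \approx 1726.2$)
$d - Z = \frac{15536}{9} - -9744 = \frac{15536}{9} + 9744 = \frac{103232}{9}$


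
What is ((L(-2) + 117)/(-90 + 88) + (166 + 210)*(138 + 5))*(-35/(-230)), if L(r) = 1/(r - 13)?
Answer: 5639501/690 ≈ 8173.2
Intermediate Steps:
L(r) = 1/(-13 + r)
((L(-2) + 117)/(-90 + 88) + (166 + 210)*(138 + 5))*(-35/(-230)) = ((1/(-13 - 2) + 117)/(-90 + 88) + (166 + 210)*(138 + 5))*(-35/(-230)) = ((1/(-15) + 117)/(-2) + 376*143)*(-35*(-1/230)) = ((-1/15 + 117)*(-1/2) + 53768)*(7/46) = ((1754/15)*(-1/2) + 53768)*(7/46) = (-877/15 + 53768)*(7/46) = (805643/15)*(7/46) = 5639501/690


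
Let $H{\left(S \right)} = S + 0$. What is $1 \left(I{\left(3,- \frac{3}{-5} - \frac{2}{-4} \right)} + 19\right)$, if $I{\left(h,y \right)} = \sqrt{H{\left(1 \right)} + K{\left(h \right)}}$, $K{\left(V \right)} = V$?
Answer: $21$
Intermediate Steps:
$H{\left(S \right)} = S$
$I{\left(h,y \right)} = \sqrt{1 + h}$
$1 \left(I{\left(3,- \frac{3}{-5} - \frac{2}{-4} \right)} + 19\right) = 1 \left(\sqrt{1 + 3} + 19\right) = 1 \left(\sqrt{4} + 19\right) = 1 \left(2 + 19\right) = 1 \cdot 21 = 21$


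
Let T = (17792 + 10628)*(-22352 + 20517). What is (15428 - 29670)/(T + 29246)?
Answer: 7121/26060727 ≈ 0.00027325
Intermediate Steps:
T = -52150700 (T = 28420*(-1835) = -52150700)
(15428 - 29670)/(T + 29246) = (15428 - 29670)/(-52150700 + 29246) = -14242/(-52121454) = -14242*(-1/52121454) = 7121/26060727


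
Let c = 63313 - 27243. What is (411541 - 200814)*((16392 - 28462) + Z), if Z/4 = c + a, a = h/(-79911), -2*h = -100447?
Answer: 2226295440526432/79911 ≈ 2.7860e+10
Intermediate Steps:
h = 100447/2 (h = -½*(-100447) = 100447/2 ≈ 50224.)
c = 36070
a = -100447/159822 (a = (100447/2)/(-79911) = (100447/2)*(-1/79911) = -100447/159822 ≈ -0.62849)
Z = 11529358186/79911 (Z = 4*(36070 - 100447/159822) = 4*(5764679093/159822) = 11529358186/79911 ≈ 1.4428e+5)
(411541 - 200814)*((16392 - 28462) + Z) = (411541 - 200814)*((16392 - 28462) + 11529358186/79911) = 210727*(-12070 + 11529358186/79911) = 210727*(10564832416/79911) = 2226295440526432/79911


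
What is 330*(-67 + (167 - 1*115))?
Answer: -4950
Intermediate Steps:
330*(-67 + (167 - 1*115)) = 330*(-67 + (167 - 115)) = 330*(-67 + 52) = 330*(-15) = -4950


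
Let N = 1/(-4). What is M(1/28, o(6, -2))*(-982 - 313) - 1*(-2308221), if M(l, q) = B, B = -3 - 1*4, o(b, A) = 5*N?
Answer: 2317286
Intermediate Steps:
N = -¼ ≈ -0.25000
o(b, A) = -5/4 (o(b, A) = 5*(-¼) = -5/4)
B = -7 (B = -3 - 4 = -7)
M(l, q) = -7
M(1/28, o(6, -2))*(-982 - 313) - 1*(-2308221) = -7*(-982 - 313) - 1*(-2308221) = -7*(-1295) + 2308221 = 9065 + 2308221 = 2317286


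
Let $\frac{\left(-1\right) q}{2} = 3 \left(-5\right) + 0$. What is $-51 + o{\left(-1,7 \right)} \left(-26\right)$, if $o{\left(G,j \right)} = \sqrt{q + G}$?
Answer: $-51 - 26 \sqrt{29} \approx -191.01$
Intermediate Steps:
$q = 30$ ($q = - 2 \left(3 \left(-5\right) + 0\right) = - 2 \left(-15 + 0\right) = \left(-2\right) \left(-15\right) = 30$)
$o{\left(G,j \right)} = \sqrt{30 + G}$
$-51 + o{\left(-1,7 \right)} \left(-26\right) = -51 + \sqrt{30 - 1} \left(-26\right) = -51 + \sqrt{29} \left(-26\right) = -51 - 26 \sqrt{29}$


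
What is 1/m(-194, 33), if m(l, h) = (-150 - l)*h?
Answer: 1/1452 ≈ 0.00068871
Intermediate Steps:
m(l, h) = h*(-150 - l)
1/m(-194, 33) = 1/(-1*33*(150 - 194)) = 1/(-1*33*(-44)) = 1/1452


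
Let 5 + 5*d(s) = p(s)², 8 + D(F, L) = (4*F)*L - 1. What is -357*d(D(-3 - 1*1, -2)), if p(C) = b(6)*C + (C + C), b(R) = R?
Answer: -12084807/5 ≈ -2.4170e+6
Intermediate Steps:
p(C) = 8*C (p(C) = 6*C + (C + C) = 6*C + 2*C = 8*C)
D(F, L) = -9 + 4*F*L (D(F, L) = -8 + ((4*F)*L - 1) = -8 + (4*F*L - 1) = -8 + (-1 + 4*F*L) = -9 + 4*F*L)
d(s) = -1 + 64*s²/5 (d(s) = -1 + (8*s)²/5 = -1 + (64*s²)/5 = -1 + 64*s²/5)
-357*d(D(-3 - 1*1, -2)) = -357*(-1 + 64*(-9 + 4*(-3 - 1*1)*(-2))²/5) = -357*(-1 + 64*(-9 + 4*(-3 - 1)*(-2))²/5) = -357*(-1 + 64*(-9 + 4*(-4)*(-2))²/5) = -357*(-1 + 64*(-9 + 32)²/5) = -357*(-1 + (64/5)*23²) = -357*(-1 + (64/5)*529) = -357*(-1 + 33856/5) = -357*33851/5 = -12084807/5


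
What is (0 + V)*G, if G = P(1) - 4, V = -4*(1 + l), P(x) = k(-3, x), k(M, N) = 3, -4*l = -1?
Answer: 5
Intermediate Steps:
l = 1/4 (l = -1/4*(-1) = 1/4 ≈ 0.25000)
P(x) = 3
V = -5 (V = -4*(1 + 1/4) = -4*5/4 = -5)
G = -1 (G = 3 - 4 = -1)
(0 + V)*G = (0 - 5)*(-1) = -5*(-1) = 5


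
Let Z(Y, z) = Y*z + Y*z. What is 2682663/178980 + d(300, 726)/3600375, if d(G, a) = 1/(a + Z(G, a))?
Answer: 140476505381767691/9372211467943500 ≈ 14.989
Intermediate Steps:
Z(Y, z) = 2*Y*z
d(G, a) = 1/(a + 2*G*a)
2682663/178980 + d(300, 726)/3600375 = 2682663/178980 + (1/(726*(1 + 2*300)))/3600375 = 2682663*(1/178980) + (1/(726*(1 + 600)))*(1/3600375) = 894221/59660 + ((1/726)/601)*(1/3600375) = 894221/59660 + ((1/726)*(1/601))*(1/3600375) = 894221/59660 + (1/436326)*(1/3600375) = 894221/59660 + 1/1570937222250 = 140476505381767691/9372211467943500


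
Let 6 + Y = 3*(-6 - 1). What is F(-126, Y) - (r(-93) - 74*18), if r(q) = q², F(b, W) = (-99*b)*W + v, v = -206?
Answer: -344321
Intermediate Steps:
Y = -27 (Y = -6 + 3*(-6 - 1) = -6 + 3*(-7) = -6 - 21 = -27)
F(b, W) = -206 - 99*W*b (F(b, W) = (-99*b)*W - 206 = -99*W*b - 206 = -206 - 99*W*b)
F(-126, Y) - (r(-93) - 74*18) = (-206 - 99*(-27)*(-126)) - ((-93)² - 74*18) = (-206 - 336798) - (8649 - 1332) = -337004 - 1*7317 = -337004 - 7317 = -344321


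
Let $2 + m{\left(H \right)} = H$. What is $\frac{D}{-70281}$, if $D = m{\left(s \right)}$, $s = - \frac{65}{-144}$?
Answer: $\frac{223}{10120464} \approx 2.2035 \cdot 10^{-5}$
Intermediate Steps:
$s = \frac{65}{144}$ ($s = \left(-65\right) \left(- \frac{1}{144}\right) = \frac{65}{144} \approx 0.45139$)
$m{\left(H \right)} = -2 + H$
$D = - \frac{223}{144}$ ($D = -2 + \frac{65}{144} = - \frac{223}{144} \approx -1.5486$)
$\frac{D}{-70281} = - \frac{223}{144 \left(-70281\right)} = \left(- \frac{223}{144}\right) \left(- \frac{1}{70281}\right) = \frac{223}{10120464}$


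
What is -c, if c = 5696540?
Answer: -5696540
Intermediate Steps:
-c = -1*5696540 = -5696540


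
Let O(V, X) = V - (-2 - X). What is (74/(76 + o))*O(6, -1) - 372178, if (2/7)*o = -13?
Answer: -22701822/61 ≈ -3.7216e+5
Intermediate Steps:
o = -91/2 (o = (7/2)*(-13) = -91/2 ≈ -45.500)
O(V, X) = 2 + V + X (O(V, X) = V + (2 + X) = 2 + V + X)
(74/(76 + o))*O(6, -1) - 372178 = (74/(76 - 91/2))*(2 + 6 - 1) - 372178 = (74/(61/2))*7 - 372178 = ((2/61)*74)*7 - 372178 = (148/61)*7 - 372178 = 1036/61 - 372178 = -22701822/61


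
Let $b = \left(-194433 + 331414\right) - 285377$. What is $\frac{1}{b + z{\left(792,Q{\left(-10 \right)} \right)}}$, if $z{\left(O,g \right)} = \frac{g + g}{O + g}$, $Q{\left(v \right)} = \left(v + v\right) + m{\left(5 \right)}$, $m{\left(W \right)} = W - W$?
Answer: $- \frac{193}{28640438} \approx -6.7387 \cdot 10^{-6}$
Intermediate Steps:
$m{\left(W \right)} = 0$
$Q{\left(v \right)} = 2 v$ ($Q{\left(v \right)} = \left(v + v\right) + 0 = 2 v + 0 = 2 v$)
$z{\left(O,g \right)} = \frac{2 g}{O + g}$
$b = -148396$ ($b = 136981 - 285377 = -148396$)
$\frac{1}{b + z{\left(792,Q{\left(-10 \right)} \right)}} = \frac{1}{-148396 + \frac{2 \cdot 2 \left(-10\right)}{792 + 2 \left(-10\right)}} = \frac{1}{-148396 + 2 \left(-20\right) \frac{1}{792 - 20}} = \frac{1}{-148396 + 2 \left(-20\right) \frac{1}{772}} = \frac{1}{-148396 - \frac{10}{193}} = \frac{1}{- \frac{28640438}{193}} = - \frac{193}{28640438}$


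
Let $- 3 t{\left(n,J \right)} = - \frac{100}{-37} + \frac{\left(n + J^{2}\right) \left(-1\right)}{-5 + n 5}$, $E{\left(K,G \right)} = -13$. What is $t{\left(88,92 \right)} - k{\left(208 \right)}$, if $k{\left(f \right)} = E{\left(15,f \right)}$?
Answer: $\frac{900629}{48285} \approx 18.652$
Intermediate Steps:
$k{\left(f \right)} = -13$
$t{\left(n,J \right)} = - \frac{100}{111} - \frac{- n - J^{2}}{3 \left(-5 + 5 n\right)}$ ($t{\left(n,J \right)} = - \frac{- \frac{100}{-37} + \frac{\left(n + J^{2}\right) \left(-1\right)}{-5 + n 5}}{3} = - \frac{\left(-100\right) \left(- \frac{1}{37}\right) + \frac{- n - J^{2}}{-5 + 5 n}}{3} = - \frac{\frac{100}{37} + \frac{- n - J^{2}}{-5 + 5 n}}{3} = - \frac{100}{111} - \frac{- n - J^{2}}{3 \left(-5 + 5 n\right)}$)
$t{\left(88,92 \right)} - k{\left(208 \right)} = \frac{500 - 40744 + 37 \cdot 92^{2}}{555 \left(-1 + 88\right)} - -13 = \frac{500 - 40744 + 37 \cdot 8464}{555 \cdot 87} + 13 = \frac{1}{555} \cdot \frac{1}{87} \left(500 - 40744 + 313168\right) + 13 = \frac{1}{555} \cdot \frac{1}{87} \cdot 272924 + 13 = \frac{272924}{48285} + 13 = \frac{900629}{48285}$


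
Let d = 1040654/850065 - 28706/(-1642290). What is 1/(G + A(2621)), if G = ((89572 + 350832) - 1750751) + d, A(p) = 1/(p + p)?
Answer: -48787407536478/63928372515328565213 ≈ -7.6316e-7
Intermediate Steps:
d = 11556384157/9307021659 (d = 1040654*(1/850065) - 28706*(-1/1642290) = 1040654/850065 + 14353/821145 = 11556384157/9307021659 ≈ 1.2417)
A(p) = 1/(2*p)
G = -12195416353421516/9307021659 (G = ((89572 + 350832) - 1750751) + 11556384157/9307021659 = (440404 - 1750751) + 11556384157/9307021659 = -1310347 + 11556384157/9307021659 = -12195416353421516/9307021659 ≈ -1.3103e+6)
1/(G + A(2621)) = 1/(-12195416353421516/9307021659 + (½)/2621) = 1/(-12195416353421516/9307021659 + (½)*(1/2621)) = 1/(-12195416353421516/9307021659 + 1/5242) = 1/(-63928372515328565213/48787407536478) = -48787407536478/63928372515328565213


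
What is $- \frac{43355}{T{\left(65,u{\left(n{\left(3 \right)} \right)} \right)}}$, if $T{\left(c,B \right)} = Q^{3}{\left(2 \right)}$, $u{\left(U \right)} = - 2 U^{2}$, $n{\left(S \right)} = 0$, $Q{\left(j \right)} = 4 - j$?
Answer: $- \frac{43355}{8} \approx -5419.4$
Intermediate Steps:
$T{\left(c,B \right)} = 8$ ($T{\left(c,B \right)} = \left(4 - 2\right)^{3} = 2^{3} = 8$)
$- \frac{43355}{T{\left(65,u{\left(n{\left(3 \right)} \right)} \right)}} = - \frac{43355}{8}$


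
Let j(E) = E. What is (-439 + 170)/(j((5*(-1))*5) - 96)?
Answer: 269/121 ≈ 2.2231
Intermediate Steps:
(-439 + 170)/(j((5*(-1))*5) - 96) = (-439 + 170)/((5*(-1))*5 - 96) = -269/(-5*5 - 96) = -269/(-25 - 96) = -269/(-121) = -269*(-1/121) = 269/121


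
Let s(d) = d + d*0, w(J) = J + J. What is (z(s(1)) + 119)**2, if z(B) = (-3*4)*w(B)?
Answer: 9025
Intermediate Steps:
w(J) = 2*J
s(d) = d (s(d) = d + 0 = d)
z(B) = -24*B (z(B) = (-3*4)*(2*B) = -24*B)
(z(s(1)) + 119)**2 = (-24*1 + 119)**2 = (-24 + 119)**2 = 95**2 = 9025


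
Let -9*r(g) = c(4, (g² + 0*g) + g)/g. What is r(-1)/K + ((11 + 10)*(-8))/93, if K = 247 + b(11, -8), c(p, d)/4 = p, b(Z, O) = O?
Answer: -119960/66681 ≈ -1.7990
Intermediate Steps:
c(p, d) = 4*p
K = 239 (K = 247 - 8 = 239)
r(g) = -16/(9*g) (r(g) = -4*4/(9*g) = -16/(9*g))
r(-1)/K + ((11 + 10)*(-8))/93 = -16/9/(-1)/239 + ((11 + 10)*(-8))/93 = -16/9*(-1)*(1/239) + (21*(-8))*(1/93) = (16/9)*(1/239) - 168*1/93 = 16/2151 - 56/31 = -119960/66681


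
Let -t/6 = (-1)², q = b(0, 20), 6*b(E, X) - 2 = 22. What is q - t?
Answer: 10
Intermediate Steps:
b(E, X) = 4 (b(E, X) = ⅓ + (⅙)*22 = ⅓ + 11/3 = 4)
q = 4
t = -6 (t = -6*(-1)² = -6*1 = -6)
q - t = 4 - 1*(-6) = 4 + 6 = 10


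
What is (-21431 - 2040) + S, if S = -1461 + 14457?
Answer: -10475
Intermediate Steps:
S = 12996
(-21431 - 2040) + S = (-21431 - 2040) + 12996 = -23471 + 12996 = -10475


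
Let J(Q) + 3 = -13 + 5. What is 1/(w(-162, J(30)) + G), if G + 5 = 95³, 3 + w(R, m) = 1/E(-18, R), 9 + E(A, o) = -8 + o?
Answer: 179/153468692 ≈ 1.1664e-6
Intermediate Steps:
E(A, o) = -17 + o (E(A, o) = -9 + (-8 + o) = -17 + o)
J(Q) = -11 (J(Q) = -3 + (-13 + 5) = -3 - 8 = -11)
w(R, m) = -3 + 1/(-17 + R)
G = 857370 (G = -5 + 95³ = -5 + 857375 = 857370)
1/(w(-162, J(30)) + G) = 1/((52 - 3*(-162))/(-17 - 162) + 857370) = 1/((52 + 486)/(-179) + 857370) = 1/(-1/179*538 + 857370) = 1/(-538/179 + 857370) = 1/(153468692/179) = 179/153468692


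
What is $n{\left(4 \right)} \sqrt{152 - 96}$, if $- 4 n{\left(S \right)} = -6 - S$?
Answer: $5 \sqrt{14} \approx 18.708$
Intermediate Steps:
$n{\left(S \right)} = \frac{3}{2} + \frac{S}{4}$ ($n{\left(S \right)} = - \frac{-6 - S}{4} = \frac{3}{2} + \frac{S}{4}$)
$n{\left(4 \right)} \sqrt{152 - 96} = \left(\frac{3}{2} + \frac{1}{4} \cdot 4\right) \sqrt{152 - 96} = \left(\frac{3}{2} + 1\right) \sqrt{56} = \frac{5 \cdot 2 \sqrt{14}}{2} = 5 \sqrt{14}$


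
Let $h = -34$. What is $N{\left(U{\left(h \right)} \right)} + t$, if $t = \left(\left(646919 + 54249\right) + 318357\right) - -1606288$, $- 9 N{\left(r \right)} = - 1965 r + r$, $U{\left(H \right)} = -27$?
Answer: $2619921$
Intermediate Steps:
$N{\left(r \right)} = \frac{1964 r}{9}$ ($N{\left(r \right)} = - \frac{- 1965 r + r}{9} = - \frac{\left(-1964\right) r}{9} = \frac{1964 r}{9}$)
$t = 2625813$ ($t = \left(701168 + 318357\right) + 1606288 = 1019525 + 1606288 = 2625813$)
$N{\left(U{\left(h \right)} \right)} + t = \frac{1964}{9} \left(-27\right) + 2625813 = -5892 + 2625813 = 2619921$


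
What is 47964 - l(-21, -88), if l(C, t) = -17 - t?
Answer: 47893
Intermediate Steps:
47964 - l(-21, -88) = 47964 - (-17 - 1*(-88)) = 47964 - (-17 + 88) = 47964 - 1*71 = 47964 - 71 = 47893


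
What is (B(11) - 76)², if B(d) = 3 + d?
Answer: 3844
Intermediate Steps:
(B(11) - 76)² = ((3 + 11) - 76)² = (14 - 76)² = (-62)² = 3844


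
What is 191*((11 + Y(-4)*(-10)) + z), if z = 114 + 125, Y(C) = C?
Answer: 55390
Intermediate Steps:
z = 239
191*((11 + Y(-4)*(-10)) + z) = 191*((11 - 4*(-10)) + 239) = 191*((11 + 40) + 239) = 191*(51 + 239) = 191*290 = 55390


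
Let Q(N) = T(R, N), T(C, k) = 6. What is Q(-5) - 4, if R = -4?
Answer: 2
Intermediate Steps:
Q(N) = 6
Q(-5) - 4 = 6 - 4 = 2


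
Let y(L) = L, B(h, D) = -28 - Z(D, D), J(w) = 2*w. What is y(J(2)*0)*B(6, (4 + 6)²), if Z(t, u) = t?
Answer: 0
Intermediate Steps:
B(h, D) = -28 - D
y(J(2)*0)*B(6, (4 + 6)²) = ((2*2)*0)*(-28 - (4 + 6)²) = (4*0)*(-28 - 1*10²) = 0*(-28 - 1*100) = 0*(-28 - 100) = 0*(-128) = 0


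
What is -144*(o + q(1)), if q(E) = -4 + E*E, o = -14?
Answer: 2448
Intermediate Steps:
q(E) = -4 + E**2
-144*(o + q(1)) = -144*(-14 + (-4 + 1**2)) = -144*(-14 + (-4 + 1)) = -144*(-14 - 3) = -144*(-17) = 2448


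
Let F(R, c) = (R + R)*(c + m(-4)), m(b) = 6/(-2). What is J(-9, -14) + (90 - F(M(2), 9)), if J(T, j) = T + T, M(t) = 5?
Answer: 12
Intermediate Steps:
m(b) = -3 (m(b) = 6*(-½) = -3)
F(R, c) = 2*R*(-3 + c) (F(R, c) = (R + R)*(c - 3) = (2*R)*(-3 + c) = 2*R*(-3 + c))
J(T, j) = 2*T
J(-9, -14) + (90 - F(M(2), 9)) = 2*(-9) + (90 - 2*5*(-3 + 9)) = -18 + (90 - 2*5*6) = -18 + (90 - 1*60) = -18 + (90 - 60) = -18 + 30 = 12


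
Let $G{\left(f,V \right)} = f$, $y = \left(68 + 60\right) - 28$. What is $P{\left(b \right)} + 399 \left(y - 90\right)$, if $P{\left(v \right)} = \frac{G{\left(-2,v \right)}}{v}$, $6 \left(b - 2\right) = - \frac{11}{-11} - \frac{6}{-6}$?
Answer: $\frac{27924}{7} \approx 3989.1$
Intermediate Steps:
$y = 100$ ($y = 128 - 28 = 100$)
$b = \frac{7}{3}$ ($b = 2 + \frac{- \frac{11}{-11} - \frac{6}{-6}}{6} = 2 + \frac{\left(-11\right) \left(- \frac{1}{11}\right) - -1}{6} = 2 + \frac{1 + 1}{6} = 2 + \frac{1}{6} \cdot 2 = 2 + \frac{1}{3} = \frac{7}{3} \approx 2.3333$)
$P{\left(v \right)} = - \frac{2}{v}$
$P{\left(b \right)} + 399 \left(y - 90\right) = - \frac{2}{\frac{7}{3}} + 399 \left(100 - 90\right) = \left(-2\right) \frac{3}{7} + 399 \left(100 - 90\right) = - \frac{6}{7} + 399 \cdot 10 = - \frac{6}{7} + 3990 = \frac{27924}{7}$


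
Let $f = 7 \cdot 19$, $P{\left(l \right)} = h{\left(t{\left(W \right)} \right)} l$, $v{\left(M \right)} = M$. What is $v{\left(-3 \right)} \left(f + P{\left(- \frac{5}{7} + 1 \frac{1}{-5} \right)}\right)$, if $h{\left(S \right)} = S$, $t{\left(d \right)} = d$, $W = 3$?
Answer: $- \frac{13677}{35} \approx -390.77$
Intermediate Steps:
$P{\left(l \right)} = 3 l$
$f = 133$
$v{\left(-3 \right)} \left(f + P{\left(- \frac{5}{7} + 1 \frac{1}{-5} \right)}\right) = - 3 \left(133 + 3 \left(- \frac{5}{7} + 1 \frac{1}{-5}\right)\right) = - 3 \left(133 + 3 \left(\left(-5\right) \frac{1}{7} + 1 \left(- \frac{1}{5}\right)\right)\right) = - 3 \left(133 + 3 \left(- \frac{5}{7} - \frac{1}{5}\right)\right) = - 3 \left(133 + 3 \left(- \frac{32}{35}\right)\right) = - 3 \left(133 - \frac{96}{35}\right) = \left(-3\right) \frac{4559}{35} = - \frac{13677}{35}$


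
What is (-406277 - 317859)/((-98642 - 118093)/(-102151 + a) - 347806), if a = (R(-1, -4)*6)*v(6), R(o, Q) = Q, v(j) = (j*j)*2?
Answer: 75222523544/36129522739 ≈ 2.0820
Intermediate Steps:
v(j) = 2*j² (v(j) = j²*2 = 2*j²)
a = -1728 (a = (-4*6)*(2*6²) = -48*36 = -24*72 = -1728)
(-406277 - 317859)/((-98642 - 118093)/(-102151 + a) - 347806) = (-406277 - 317859)/((-98642 - 118093)/(-102151 - 1728) - 347806) = -724136/(-216735/(-103879) - 347806) = -724136/(-216735*(-1/103879) - 347806) = -724136/(216735/103879 - 347806) = -724136/(-36129522739/103879) = -724136*(-103879/36129522739) = 75222523544/36129522739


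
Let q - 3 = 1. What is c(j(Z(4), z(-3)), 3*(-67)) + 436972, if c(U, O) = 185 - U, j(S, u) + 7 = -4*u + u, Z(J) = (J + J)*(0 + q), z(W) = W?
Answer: 437155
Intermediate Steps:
q = 4 (q = 3 + 1 = 4)
Z(J) = 8*J (Z(J) = (J + J)*(0 + 4) = (2*J)*4 = 8*J)
j(S, u) = -7 - 3*u (j(S, u) = -7 + (-4*u + u) = -7 - 3*u)
c(j(Z(4), z(-3)), 3*(-67)) + 436972 = (185 - (-7 - 3*(-3))) + 436972 = (185 - (-7 + 9)) + 436972 = (185 - 1*2) + 436972 = (185 - 2) + 436972 = 183 + 436972 = 437155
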